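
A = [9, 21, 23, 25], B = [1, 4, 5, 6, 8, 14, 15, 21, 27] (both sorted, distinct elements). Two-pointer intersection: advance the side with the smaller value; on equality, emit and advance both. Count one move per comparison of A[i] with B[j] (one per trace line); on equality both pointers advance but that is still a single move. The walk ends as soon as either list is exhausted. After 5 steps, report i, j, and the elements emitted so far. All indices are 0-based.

i=0 j=0: 9>1, j++
i=0 j=1: 9>4, j++
i=0 j=2: 9>5, j++
i=0 j=3: 9>6, j++
i=0 j=4: 9>8, j++

i=0, j=5, emitted=[]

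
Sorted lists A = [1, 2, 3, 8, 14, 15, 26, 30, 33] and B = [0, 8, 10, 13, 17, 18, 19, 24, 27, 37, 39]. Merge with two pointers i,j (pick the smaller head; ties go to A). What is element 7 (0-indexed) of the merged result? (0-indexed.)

i=0 j=0: A[i]=1>B[j]=0 take 0, j++
i=0 j=1: A[i]=1<=B[j]=8 take 1, i++
i=1 j=1: A[i]=2<=B[j]=8 take 2, i++
i=2 j=1: A[i]=3<=B[j]=8 take 3, i++
i=3 j=1: A[i]=8<=B[j]=8 take 8, i++
i=4 j=1: A[i]=14>B[j]=8 take 8, j++
i=4 j=2: A[i]=14>B[j]=10 take 10, j++
i=4 j=3: A[i]=14>B[j]=13 take 13, j++
i=4 j=4: A[i]=14<=B[j]=17 take 14, i++
i=5 j=4: A[i]=15<=B[j]=17 take 15, i++
i=6 j=4: A[i]=26>B[j]=17 take 17, j++
i=6 j=5: A[i]=26>B[j]=18 take 18, j++
i=6 j=6: A[i]=26>B[j]=19 take 19, j++
i=6 j=7: A[i]=26>B[j]=24 take 24, j++
i=6 j=8: A[i]=26<=B[j]=27 take 26, i++
i=7 j=8: A[i]=30>B[j]=27 take 27, j++
i=7 j=9: A[i]=30<=B[j]=37 take 30, i++
i=8 j=9: A[i]=33<=B[j]=37 take 33, i++
i=9 j=9: A done, take B[j]=37, j++
i=9 j=10: A done, take B[j]=39, j++

merged[7] = 13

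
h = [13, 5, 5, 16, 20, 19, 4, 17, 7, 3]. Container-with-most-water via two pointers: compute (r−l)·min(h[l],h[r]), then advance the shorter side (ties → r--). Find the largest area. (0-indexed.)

[0,9] min(13,3)*9=27 best=27 * → r--
[0,8] min(13,7)*8=56 best=56 * → r--
[0,7] min(13,17)*7=91 best=91 * → l++
[1,7] min(5,17)*6=30 best=91 → l++
[2,7] min(5,17)*5=25 best=91 → l++
[3,7] min(16,17)*4=64 best=91 → l++
[4,7] min(20,17)*3=51 best=91 → r--
[4,6] min(20,4)*2=8 best=91 → r--
[4,5] min(20,19)*1=19 best=91 → r--

max area = 91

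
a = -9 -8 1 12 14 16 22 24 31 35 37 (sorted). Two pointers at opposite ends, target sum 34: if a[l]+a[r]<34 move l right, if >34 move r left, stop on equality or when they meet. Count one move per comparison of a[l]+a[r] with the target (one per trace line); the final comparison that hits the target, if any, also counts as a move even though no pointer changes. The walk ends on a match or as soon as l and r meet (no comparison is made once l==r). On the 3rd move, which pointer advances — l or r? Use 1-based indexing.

[1,11] -9+37=28 <34 → l++
[2,11] -8+37=29 <34 → l++
[3,11] 1+37=38 >34 → r--

r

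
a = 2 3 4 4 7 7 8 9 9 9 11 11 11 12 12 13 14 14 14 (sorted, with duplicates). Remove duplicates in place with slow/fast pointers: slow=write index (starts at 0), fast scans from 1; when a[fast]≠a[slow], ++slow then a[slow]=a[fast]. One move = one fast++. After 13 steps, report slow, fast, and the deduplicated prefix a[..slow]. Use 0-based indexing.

(s=0,f=1) a[fast]=3≠a[slow]=2 write a[1]=3 → slow++,fast++
(s=1,f=2) a[fast]=4≠a[slow]=3 write a[2]=4 → slow++,fast++
(s=2,f=3) a[fast]=4=a[slow] dup → fast++
(s=2,f=4) a[fast]=7≠a[slow]=4 write a[3]=7 → slow++,fast++
(s=3,f=5) a[fast]=7=a[slow] dup → fast++
(s=3,f=6) a[fast]=8≠a[slow]=7 write a[4]=8 → slow++,fast++
(s=4,f=7) a[fast]=9≠a[slow]=8 write a[5]=9 → slow++,fast++
(s=5,f=8) a[fast]=9=a[slow] dup → fast++
(s=5,f=9) a[fast]=9=a[slow] dup → fast++
(s=5,f=10) a[fast]=11≠a[slow]=9 write a[6]=11 → slow++,fast++
(s=6,f=11) a[fast]=11=a[slow] dup → fast++
(s=6,f=12) a[fast]=11=a[slow] dup → fast++
(s=6,f=13) a[fast]=12≠a[slow]=11 write a[7]=12 → slow++,fast++

slow=7, fast=14, prefix=[2, 3, 4, 7, 8, 9, 11, 12]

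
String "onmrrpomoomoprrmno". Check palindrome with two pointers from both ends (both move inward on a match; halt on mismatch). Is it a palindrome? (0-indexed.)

l=0 r=17: 'o'=='o', l++,r--
l=1 r=16: 'n'=='n', l++,r--
l=2 r=15: 'm'=='m', l++,r--
l=3 r=14: 'r'=='r', l++,r--
l=4 r=13: 'r'=='r', l++,r--
l=5 r=12: 'p'=='p', l++,r--
l=6 r=11: 'o'=='o', l++,r--
l=7 r=10: 'm'=='m', l++,r--
l=8 r=9: 'o'=='o', l++,r--

palindrome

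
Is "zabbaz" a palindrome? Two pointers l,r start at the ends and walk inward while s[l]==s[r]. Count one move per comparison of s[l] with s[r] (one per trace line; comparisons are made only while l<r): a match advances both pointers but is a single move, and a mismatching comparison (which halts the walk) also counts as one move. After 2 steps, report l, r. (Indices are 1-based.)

l=3, r=4

[1,6] 'z'=='z' → l++,r--
[2,5] 'a'=='a' → l++,r--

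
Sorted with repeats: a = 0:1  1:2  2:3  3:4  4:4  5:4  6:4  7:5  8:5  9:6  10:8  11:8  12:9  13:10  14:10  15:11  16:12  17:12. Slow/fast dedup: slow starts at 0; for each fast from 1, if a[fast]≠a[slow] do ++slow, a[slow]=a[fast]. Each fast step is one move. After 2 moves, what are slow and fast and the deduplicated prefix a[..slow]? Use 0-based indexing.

(s=0,f=1) a[fast]=2≠a[slow]=1 write a[1]=2 → slow++,fast++
(s=1,f=2) a[fast]=3≠a[slow]=2 write a[2]=3 → slow++,fast++

slow=2, fast=3, prefix=[1, 2, 3]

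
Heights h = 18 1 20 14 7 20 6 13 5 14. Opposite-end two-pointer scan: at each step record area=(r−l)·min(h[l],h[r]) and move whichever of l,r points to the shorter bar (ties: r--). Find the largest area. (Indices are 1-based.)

[1,10] min(18,14)*9=126 best=126 * → r--
[1,9] min(18,5)*8=40 best=126 → r--
[1,8] min(18,13)*7=91 best=126 → r--
[1,7] min(18,6)*6=36 best=126 → r--
[1,6] min(18,20)*5=90 best=126 → l++
[2,6] min(1,20)*4=4 best=126 → l++
[3,6] min(20,20)*3=60 best=126 → r--
[3,5] min(20,7)*2=14 best=126 → r--
[3,4] min(20,14)*1=14 best=126 → r--

max area = 126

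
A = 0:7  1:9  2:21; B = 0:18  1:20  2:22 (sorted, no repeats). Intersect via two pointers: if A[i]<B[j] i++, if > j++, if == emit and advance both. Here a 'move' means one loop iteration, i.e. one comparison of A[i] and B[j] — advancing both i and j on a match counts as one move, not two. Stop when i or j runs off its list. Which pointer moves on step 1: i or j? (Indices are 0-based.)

i

[i=0,j=0] 7<18 → i++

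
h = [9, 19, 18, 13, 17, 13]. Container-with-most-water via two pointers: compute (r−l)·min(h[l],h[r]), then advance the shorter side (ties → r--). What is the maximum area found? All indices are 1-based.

[1,6] min(9,13)*5=45 best=45 * → l++
[2,6] min(19,13)*4=52 best=52 * → r--
[2,5] min(19,17)*3=51 best=52 → r--
[2,4] min(19,13)*2=26 best=52 → r--
[2,3] min(19,18)*1=18 best=52 → r--

max area = 52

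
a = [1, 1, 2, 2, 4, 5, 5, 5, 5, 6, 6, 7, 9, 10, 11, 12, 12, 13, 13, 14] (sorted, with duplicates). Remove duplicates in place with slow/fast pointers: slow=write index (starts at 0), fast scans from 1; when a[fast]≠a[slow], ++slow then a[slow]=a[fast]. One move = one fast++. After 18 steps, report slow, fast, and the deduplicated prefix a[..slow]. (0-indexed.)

slow=10, fast=19, prefix=[1, 2, 4, 5, 6, 7, 9, 10, 11, 12, 13]

slow=0 fast=1: a[fast]=1=a[slow] dup, fast++
slow=0 fast=2: a[fast]=2≠a[slow]=1 write a[1]=2, slow++,fast++
slow=1 fast=3: a[fast]=2=a[slow] dup, fast++
slow=1 fast=4: a[fast]=4≠a[slow]=2 write a[2]=4, slow++,fast++
slow=2 fast=5: a[fast]=5≠a[slow]=4 write a[3]=5, slow++,fast++
slow=3 fast=6: a[fast]=5=a[slow] dup, fast++
slow=3 fast=7: a[fast]=5=a[slow] dup, fast++
slow=3 fast=8: a[fast]=5=a[slow] dup, fast++
slow=3 fast=9: a[fast]=6≠a[slow]=5 write a[4]=6, slow++,fast++
slow=4 fast=10: a[fast]=6=a[slow] dup, fast++
slow=4 fast=11: a[fast]=7≠a[slow]=6 write a[5]=7, slow++,fast++
slow=5 fast=12: a[fast]=9≠a[slow]=7 write a[6]=9, slow++,fast++
slow=6 fast=13: a[fast]=10≠a[slow]=9 write a[7]=10, slow++,fast++
slow=7 fast=14: a[fast]=11≠a[slow]=10 write a[8]=11, slow++,fast++
slow=8 fast=15: a[fast]=12≠a[slow]=11 write a[9]=12, slow++,fast++
slow=9 fast=16: a[fast]=12=a[slow] dup, fast++
slow=9 fast=17: a[fast]=13≠a[slow]=12 write a[10]=13, slow++,fast++
slow=10 fast=18: a[fast]=13=a[slow] dup, fast++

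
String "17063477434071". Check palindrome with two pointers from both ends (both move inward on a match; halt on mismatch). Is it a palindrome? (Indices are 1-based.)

not a palindrome (mismatch at 4,11)

l=1 r=14: '1'=='1', l++,r--
l=2 r=13: '7'=='7', l++,r--
l=3 r=12: '0'=='0', l++,r--
l=4 r=11: '6'!='4', stop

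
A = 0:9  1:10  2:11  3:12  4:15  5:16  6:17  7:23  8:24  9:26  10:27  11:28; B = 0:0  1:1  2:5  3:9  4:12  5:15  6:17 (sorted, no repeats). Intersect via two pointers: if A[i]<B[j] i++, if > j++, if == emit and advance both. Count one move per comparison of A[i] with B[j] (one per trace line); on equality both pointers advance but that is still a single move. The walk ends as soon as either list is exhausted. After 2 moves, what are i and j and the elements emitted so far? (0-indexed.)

i=0, j=2, emitted=[]

i=0 j=0: 9>0, j++
i=0 j=1: 9>1, j++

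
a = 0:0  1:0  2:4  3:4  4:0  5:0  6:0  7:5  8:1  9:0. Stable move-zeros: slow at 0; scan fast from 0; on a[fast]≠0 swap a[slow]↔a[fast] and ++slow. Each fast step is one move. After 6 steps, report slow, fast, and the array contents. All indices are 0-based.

(s=0,f=0) a[fast]=0 → fast++
(s=0,f=1) a[fast]=0 → fast++
(s=0,f=2) a[fast]=4≠0 swap→a[0]=4 → slow++,fast++
(s=1,f=3) a[fast]=4≠0 swap→a[1]=4 → slow++,fast++
(s=2,f=4) a[fast]=0 → fast++
(s=2,f=5) a[fast]=0 → fast++

slow=2, fast=6, a=[4, 4, 0, 0, 0, 0, 0, 5, 1, 0]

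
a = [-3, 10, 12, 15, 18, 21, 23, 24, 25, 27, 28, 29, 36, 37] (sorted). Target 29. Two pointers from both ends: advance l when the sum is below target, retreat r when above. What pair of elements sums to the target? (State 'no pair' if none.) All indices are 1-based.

no pair

[1,14] -3+37=34 >29 → r--
[1,13] -3+36=33 >29 → r--
[1,12] -3+29=26 <29 → l++
[2,12] 10+29=39 >29 → r--
[2,11] 10+28=38 >29 → r--
[2,10] 10+27=37 >29 → r--
[2,9] 10+25=35 >29 → r--
[2,8] 10+24=34 >29 → r--
[2,7] 10+23=33 >29 → r--
[2,6] 10+21=31 >29 → r--
[2,5] 10+18=28 <29 → l++
[3,5] 12+18=30 >29 → r--
[3,4] 12+15=27 <29 → l++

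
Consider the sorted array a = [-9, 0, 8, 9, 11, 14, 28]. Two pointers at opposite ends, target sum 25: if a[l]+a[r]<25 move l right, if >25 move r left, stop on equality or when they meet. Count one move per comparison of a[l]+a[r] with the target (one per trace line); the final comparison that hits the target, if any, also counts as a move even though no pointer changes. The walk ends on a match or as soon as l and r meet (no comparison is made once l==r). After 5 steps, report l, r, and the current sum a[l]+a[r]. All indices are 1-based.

[1,7] -9+28=19 <25 → l++
[2,7] 0+28=28 >25 → r--
[2,6] 0+14=14 <25 → l++
[3,6] 8+14=22 <25 → l++
[4,6] 9+14=23 <25 → l++

l=5, r=6, sum=25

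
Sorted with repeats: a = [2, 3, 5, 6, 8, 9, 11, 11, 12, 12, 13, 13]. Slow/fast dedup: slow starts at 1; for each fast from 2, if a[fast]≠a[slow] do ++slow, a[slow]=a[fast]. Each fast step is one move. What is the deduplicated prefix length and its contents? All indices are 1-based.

(s=1,f=2) a[fast]=3≠a[slow]=2 write a[2]=3 → slow++,fast++
(s=2,f=3) a[fast]=5≠a[slow]=3 write a[3]=5 → slow++,fast++
(s=3,f=4) a[fast]=6≠a[slow]=5 write a[4]=6 → slow++,fast++
(s=4,f=5) a[fast]=8≠a[slow]=6 write a[5]=8 → slow++,fast++
(s=5,f=6) a[fast]=9≠a[slow]=8 write a[6]=9 → slow++,fast++
(s=6,f=7) a[fast]=11≠a[slow]=9 write a[7]=11 → slow++,fast++
(s=7,f=8) a[fast]=11=a[slow] dup → fast++
(s=7,f=9) a[fast]=12≠a[slow]=11 write a[8]=12 → slow++,fast++
(s=8,f=10) a[fast]=12=a[slow] dup → fast++
(s=8,f=11) a[fast]=13≠a[slow]=12 write a[9]=13 → slow++,fast++
(s=9,f=12) a[fast]=13=a[slow] dup → fast++

length 9; prefix = [2, 3, 5, 6, 8, 9, 11, 12, 13]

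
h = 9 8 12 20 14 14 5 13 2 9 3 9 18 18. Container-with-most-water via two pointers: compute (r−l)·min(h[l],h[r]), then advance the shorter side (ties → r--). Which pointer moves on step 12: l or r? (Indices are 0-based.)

r

[0,13] min(9,18)*13=117 best=117 * → l++
[1,13] min(8,18)*12=96 best=117 → l++
[2,13] min(12,18)*11=132 best=132 * → l++
[3,13] min(20,18)*10=180 best=180 * → r--
[3,12] min(20,18)*9=162 best=180 → r--
[3,11] min(20,9)*8=72 best=180 → r--
[3,10] min(20,3)*7=21 best=180 → r--
[3,9] min(20,9)*6=54 best=180 → r--
[3,8] min(20,2)*5=10 best=180 → r--
[3,7] min(20,13)*4=52 best=180 → r--
[3,6] min(20,5)*3=15 best=180 → r--
[3,5] min(20,14)*2=28 best=180 → r--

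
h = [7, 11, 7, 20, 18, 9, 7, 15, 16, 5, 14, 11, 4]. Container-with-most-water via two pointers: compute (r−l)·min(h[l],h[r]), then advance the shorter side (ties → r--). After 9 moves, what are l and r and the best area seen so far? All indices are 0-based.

[0,12] min(7,4)*12=48 best=48 * → r--
[0,11] min(7,11)*11=77 best=77 * → l++
[1,11] min(11,11)*10=110 best=110 * → r--
[1,10] min(11,14)*9=99 best=110 → l++
[2,10] min(7,14)*8=56 best=110 → l++
[3,10] min(20,14)*7=98 best=110 → r--
[3,9] min(20,5)*6=30 best=110 → r--
[3,8] min(20,16)*5=80 best=110 → r--
[3,7] min(20,15)*4=60 best=110 → r--

l=3, r=6, best area=110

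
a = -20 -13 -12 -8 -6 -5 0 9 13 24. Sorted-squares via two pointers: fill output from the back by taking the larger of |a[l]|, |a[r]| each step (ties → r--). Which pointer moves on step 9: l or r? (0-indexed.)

[0,9] |-20|<=|24| out[9]=576 → r--
[0,8] |-20|>|13| out[8]=400 → l++
[1,8] |-13|<=|13| out[7]=169 → r--
[1,7] |-13|>|9| out[6]=169 → l++
[2,7] |-12|>|9| out[5]=144 → l++
[3,7] |-8|<=|9| out[4]=81 → r--
[3,6] |-8|>|0| out[3]=64 → l++
[4,6] |-6|>|0| out[2]=36 → l++
[5,6] |-5|>|0| out[1]=25 → l++

l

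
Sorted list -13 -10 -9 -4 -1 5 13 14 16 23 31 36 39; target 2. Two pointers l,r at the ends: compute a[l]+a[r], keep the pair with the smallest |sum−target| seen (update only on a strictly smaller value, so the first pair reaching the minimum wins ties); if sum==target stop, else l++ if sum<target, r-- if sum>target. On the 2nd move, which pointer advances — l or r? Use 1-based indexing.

r

[1,13] -13+39=26 d=24 * → r--
[1,12] -13+36=23 d=21 * → r--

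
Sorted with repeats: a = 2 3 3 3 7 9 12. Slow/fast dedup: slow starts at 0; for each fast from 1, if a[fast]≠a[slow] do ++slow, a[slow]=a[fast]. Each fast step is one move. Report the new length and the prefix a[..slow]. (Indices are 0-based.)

slow=0 fast=1: a[fast]=3≠a[slow]=2 write a[1]=3, slow++,fast++
slow=1 fast=2: a[fast]=3=a[slow] dup, fast++
slow=1 fast=3: a[fast]=3=a[slow] dup, fast++
slow=1 fast=4: a[fast]=7≠a[slow]=3 write a[2]=7, slow++,fast++
slow=2 fast=5: a[fast]=9≠a[slow]=7 write a[3]=9, slow++,fast++
slow=3 fast=6: a[fast]=12≠a[slow]=9 write a[4]=12, slow++,fast++

length 5; prefix = [2, 3, 7, 9, 12]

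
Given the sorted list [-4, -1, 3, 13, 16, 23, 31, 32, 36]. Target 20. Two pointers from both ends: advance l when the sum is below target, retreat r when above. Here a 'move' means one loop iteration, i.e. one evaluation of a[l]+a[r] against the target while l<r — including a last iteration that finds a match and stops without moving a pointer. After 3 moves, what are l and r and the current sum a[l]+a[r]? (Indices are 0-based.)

l=0 r=8: -4+36=32 >20, r--
l=0 r=7: -4+32=28 >20, r--
l=0 r=6: -4+31=27 >20, r--

l=0, r=5, sum=19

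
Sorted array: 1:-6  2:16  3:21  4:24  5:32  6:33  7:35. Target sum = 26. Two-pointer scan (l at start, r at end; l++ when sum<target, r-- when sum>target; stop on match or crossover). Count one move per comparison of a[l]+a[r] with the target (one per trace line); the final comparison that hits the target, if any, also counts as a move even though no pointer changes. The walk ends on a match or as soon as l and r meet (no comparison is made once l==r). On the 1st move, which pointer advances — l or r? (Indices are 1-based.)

r

l=1 r=7: -6+35=29 >26, r--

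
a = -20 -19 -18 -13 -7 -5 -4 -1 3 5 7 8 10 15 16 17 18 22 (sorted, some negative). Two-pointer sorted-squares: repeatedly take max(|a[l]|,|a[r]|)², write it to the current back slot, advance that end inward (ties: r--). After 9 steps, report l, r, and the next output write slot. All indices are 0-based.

l=4, r=12, next write slot=8

l=0 r=17: |-20|<=|22| out[17]=484, r--
l=0 r=16: |-20|>|18| out[16]=400, l++
l=1 r=16: |-19|>|18| out[15]=361, l++
l=2 r=16: |-18|<=|18| out[14]=324, r--
l=2 r=15: |-18|>|17| out[13]=324, l++
l=3 r=15: |-13|<=|17| out[12]=289, r--
l=3 r=14: |-13|<=|16| out[11]=256, r--
l=3 r=13: |-13|<=|15| out[10]=225, r--
l=3 r=12: |-13|>|10| out[9]=169, l++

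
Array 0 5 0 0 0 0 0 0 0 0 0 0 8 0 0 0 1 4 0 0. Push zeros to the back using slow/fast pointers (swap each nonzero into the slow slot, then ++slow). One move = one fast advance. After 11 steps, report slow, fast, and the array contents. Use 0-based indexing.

slow=1, fast=11, a=[5, 0, 0, 0, 0, 0, 0, 0, 0, 0, 0, 0, 8, 0, 0, 0, 1, 4, 0, 0]

slow=0 fast=0: a[fast]=0, fast++
slow=0 fast=1: a[fast]=5≠0 swap→a[0]=5, slow++,fast++
slow=1 fast=2: a[fast]=0, fast++
slow=1 fast=3: a[fast]=0, fast++
slow=1 fast=4: a[fast]=0, fast++
slow=1 fast=5: a[fast]=0, fast++
slow=1 fast=6: a[fast]=0, fast++
slow=1 fast=7: a[fast]=0, fast++
slow=1 fast=8: a[fast]=0, fast++
slow=1 fast=9: a[fast]=0, fast++
slow=1 fast=10: a[fast]=0, fast++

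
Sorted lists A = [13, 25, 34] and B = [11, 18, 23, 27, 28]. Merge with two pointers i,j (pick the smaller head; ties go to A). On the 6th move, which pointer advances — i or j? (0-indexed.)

i=0 j=0: A[i]=13>B[j]=11 take 11, j++
i=0 j=1: A[i]=13<=B[j]=18 take 13, i++
i=1 j=1: A[i]=25>B[j]=18 take 18, j++
i=1 j=2: A[i]=25>B[j]=23 take 23, j++
i=1 j=3: A[i]=25<=B[j]=27 take 25, i++
i=2 j=3: A[i]=34>B[j]=27 take 27, j++

j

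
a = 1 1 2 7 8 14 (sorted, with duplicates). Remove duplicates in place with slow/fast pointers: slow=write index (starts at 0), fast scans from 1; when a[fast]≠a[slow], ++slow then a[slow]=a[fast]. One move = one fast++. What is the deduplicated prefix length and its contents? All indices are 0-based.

(s=0,f=1) a[fast]=1=a[slow] dup → fast++
(s=0,f=2) a[fast]=2≠a[slow]=1 write a[1]=2 → slow++,fast++
(s=1,f=3) a[fast]=7≠a[slow]=2 write a[2]=7 → slow++,fast++
(s=2,f=4) a[fast]=8≠a[slow]=7 write a[3]=8 → slow++,fast++
(s=3,f=5) a[fast]=14≠a[slow]=8 write a[4]=14 → slow++,fast++

length 5; prefix = [1, 2, 7, 8, 14]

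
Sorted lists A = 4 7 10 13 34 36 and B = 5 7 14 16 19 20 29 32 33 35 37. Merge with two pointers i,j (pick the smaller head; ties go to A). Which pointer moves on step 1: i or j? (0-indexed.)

[i=0,j=0] A[i]=4<=B[j]=5 take 4 → i++

i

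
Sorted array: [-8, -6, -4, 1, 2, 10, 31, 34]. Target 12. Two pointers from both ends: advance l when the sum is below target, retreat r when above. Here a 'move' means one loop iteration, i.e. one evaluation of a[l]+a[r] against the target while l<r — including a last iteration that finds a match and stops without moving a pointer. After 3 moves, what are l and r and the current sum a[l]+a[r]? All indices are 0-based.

l=0 r=7: -8+34=26 >12, r--
l=0 r=6: -8+31=23 >12, r--
l=0 r=5: -8+10=2 <12, l++

l=1, r=5, sum=4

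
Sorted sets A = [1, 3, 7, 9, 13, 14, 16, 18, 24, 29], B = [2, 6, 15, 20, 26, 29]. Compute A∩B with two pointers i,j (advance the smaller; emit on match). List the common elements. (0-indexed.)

i=0 j=0: 1<2, i++
i=1 j=0: 3>2, j++
i=1 j=1: 3<6, i++
i=2 j=1: 7>6, j++
i=2 j=2: 7<15, i++
i=3 j=2: 9<15, i++
i=4 j=2: 13<15, i++
i=5 j=2: 14<15, i++
i=6 j=2: 16>15, j++
i=6 j=3: 16<20, i++
i=7 j=3: 18<20, i++
i=8 j=3: 24>20, j++
i=8 j=4: 24<26, i++
i=9 j=4: 29>26, j++
i=9 j=5: 29==29 emit, i++,j++

intersection = [29]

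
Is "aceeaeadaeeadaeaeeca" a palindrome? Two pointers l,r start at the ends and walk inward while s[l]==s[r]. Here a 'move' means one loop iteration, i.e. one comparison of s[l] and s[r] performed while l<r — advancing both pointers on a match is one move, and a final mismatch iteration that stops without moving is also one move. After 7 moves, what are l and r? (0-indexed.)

l=7, r=12

l=0 r=19: 'a'=='a', l++,r--
l=1 r=18: 'c'=='c', l++,r--
l=2 r=17: 'e'=='e', l++,r--
l=3 r=16: 'e'=='e', l++,r--
l=4 r=15: 'a'=='a', l++,r--
l=5 r=14: 'e'=='e', l++,r--
l=6 r=13: 'a'=='a', l++,r--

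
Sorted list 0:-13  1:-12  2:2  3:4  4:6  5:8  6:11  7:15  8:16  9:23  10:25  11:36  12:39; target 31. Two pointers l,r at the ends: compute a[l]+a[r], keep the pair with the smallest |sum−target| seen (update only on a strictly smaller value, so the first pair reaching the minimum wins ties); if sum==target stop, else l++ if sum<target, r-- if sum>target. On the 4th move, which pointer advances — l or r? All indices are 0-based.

l=0 r=12: -13+39=26 d=5 *, l++
l=1 r=12: -12+39=27 d=4 *, l++
l=2 r=12: 2+39=41 d=10, r--
l=2 r=11: 2+36=38 d=7, r--

r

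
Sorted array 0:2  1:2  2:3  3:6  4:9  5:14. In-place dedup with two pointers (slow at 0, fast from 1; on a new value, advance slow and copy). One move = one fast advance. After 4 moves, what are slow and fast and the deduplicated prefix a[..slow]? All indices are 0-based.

(s=0,f=1) a[fast]=2=a[slow] dup → fast++
(s=0,f=2) a[fast]=3≠a[slow]=2 write a[1]=3 → slow++,fast++
(s=1,f=3) a[fast]=6≠a[slow]=3 write a[2]=6 → slow++,fast++
(s=2,f=4) a[fast]=9≠a[slow]=6 write a[3]=9 → slow++,fast++

slow=3, fast=5, prefix=[2, 3, 6, 9]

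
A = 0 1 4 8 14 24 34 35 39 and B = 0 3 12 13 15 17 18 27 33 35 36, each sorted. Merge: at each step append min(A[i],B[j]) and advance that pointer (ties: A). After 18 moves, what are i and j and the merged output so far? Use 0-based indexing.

[i=0,j=0] A[i]=0<=B[j]=0 take 0 → i++
[i=1,j=0] A[i]=1>B[j]=0 take 0 → j++
[i=1,j=1] A[i]=1<=B[j]=3 take 1 → i++
[i=2,j=1] A[i]=4>B[j]=3 take 3 → j++
[i=2,j=2] A[i]=4<=B[j]=12 take 4 → i++
[i=3,j=2] A[i]=8<=B[j]=12 take 8 → i++
[i=4,j=2] A[i]=14>B[j]=12 take 12 → j++
[i=4,j=3] A[i]=14>B[j]=13 take 13 → j++
[i=4,j=4] A[i]=14<=B[j]=15 take 14 → i++
[i=5,j=4] A[i]=24>B[j]=15 take 15 → j++
[i=5,j=5] A[i]=24>B[j]=17 take 17 → j++
[i=5,j=6] A[i]=24>B[j]=18 take 18 → j++
[i=5,j=7] A[i]=24<=B[j]=27 take 24 → i++
[i=6,j=7] A[i]=34>B[j]=27 take 27 → j++
[i=6,j=8] A[i]=34>B[j]=33 take 33 → j++
[i=6,j=9] A[i]=34<=B[j]=35 take 34 → i++
[i=7,j=9] A[i]=35<=B[j]=35 take 35 → i++
[i=8,j=9] A[i]=39>B[j]=35 take 35 → j++

i=8, j=10, merged so far=[0, 0, 1, 3, 4, 8, 12, 13, 14, 15, 17, 18, 24, 27, 33, 34, 35, 35]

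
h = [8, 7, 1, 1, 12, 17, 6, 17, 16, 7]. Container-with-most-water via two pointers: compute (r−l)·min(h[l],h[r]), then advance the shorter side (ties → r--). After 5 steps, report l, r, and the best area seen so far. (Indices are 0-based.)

l=0 r=9: min(8,7)*9=63 best=63 *, r--
l=0 r=8: min(8,16)*8=64 best=64 *, l++
l=1 r=8: min(7,16)*7=49 best=64, l++
l=2 r=8: min(1,16)*6=6 best=64, l++
l=3 r=8: min(1,16)*5=5 best=64, l++

l=4, r=8, best area=64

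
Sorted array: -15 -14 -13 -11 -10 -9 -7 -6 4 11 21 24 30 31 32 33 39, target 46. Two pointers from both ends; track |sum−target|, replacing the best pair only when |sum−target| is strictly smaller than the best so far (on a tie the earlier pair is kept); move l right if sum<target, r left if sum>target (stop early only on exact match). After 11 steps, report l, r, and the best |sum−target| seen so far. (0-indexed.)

l=10, r=15, best |Δ|=2

[0,16] -15+39=24 d=22 * → l++
[1,16] -14+39=25 d=21 * → l++
[2,16] -13+39=26 d=20 * → l++
[3,16] -11+39=28 d=18 * → l++
[4,16] -10+39=29 d=17 * → l++
[5,16] -9+39=30 d=16 * → l++
[6,16] -7+39=32 d=14 * → l++
[7,16] -6+39=33 d=13 * → l++
[8,16] 4+39=43 d=3 * → l++
[9,16] 11+39=50 d=4 → r--
[9,15] 11+33=44 d=2 * → l++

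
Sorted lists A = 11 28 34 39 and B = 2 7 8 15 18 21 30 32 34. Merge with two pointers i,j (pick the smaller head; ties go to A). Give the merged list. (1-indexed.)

[i=1,j=1] A[i]=11>B[j]=2 take 2 → j++
[i=1,j=2] A[i]=11>B[j]=7 take 7 → j++
[i=1,j=3] A[i]=11>B[j]=8 take 8 → j++
[i=1,j=4] A[i]=11<=B[j]=15 take 11 → i++
[i=2,j=4] A[i]=28>B[j]=15 take 15 → j++
[i=2,j=5] A[i]=28>B[j]=18 take 18 → j++
[i=2,j=6] A[i]=28>B[j]=21 take 21 → j++
[i=2,j=7] A[i]=28<=B[j]=30 take 28 → i++
[i=3,j=7] A[i]=34>B[j]=30 take 30 → j++
[i=3,j=8] A[i]=34>B[j]=32 take 32 → j++
[i=3,j=9] A[i]=34<=B[j]=34 take 34 → i++
[i=4,j=9] A[i]=39>B[j]=34 take 34 → j++
[i=4,j=10] B done, take A[i]=39 → i++

[2, 7, 8, 11, 15, 18, 21, 28, 30, 32, 34, 34, 39]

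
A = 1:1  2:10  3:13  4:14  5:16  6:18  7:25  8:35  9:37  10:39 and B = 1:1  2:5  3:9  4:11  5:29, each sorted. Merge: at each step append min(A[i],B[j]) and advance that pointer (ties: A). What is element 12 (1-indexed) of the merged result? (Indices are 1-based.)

[i=1,j=1] A[i]=1<=B[j]=1 take 1 → i++
[i=2,j=1] A[i]=10>B[j]=1 take 1 → j++
[i=2,j=2] A[i]=10>B[j]=5 take 5 → j++
[i=2,j=3] A[i]=10>B[j]=9 take 9 → j++
[i=2,j=4] A[i]=10<=B[j]=11 take 10 → i++
[i=3,j=4] A[i]=13>B[j]=11 take 11 → j++
[i=3,j=5] A[i]=13<=B[j]=29 take 13 → i++
[i=4,j=5] A[i]=14<=B[j]=29 take 14 → i++
[i=5,j=5] A[i]=16<=B[j]=29 take 16 → i++
[i=6,j=5] A[i]=18<=B[j]=29 take 18 → i++
[i=7,j=5] A[i]=25<=B[j]=29 take 25 → i++
[i=8,j=5] A[i]=35>B[j]=29 take 29 → j++
[i=8,j=6] B done, take A[i]=35 → i++
[i=9,j=6] B done, take A[i]=37 → i++
[i=10,j=6] B done, take A[i]=39 → i++

merged[12] = 29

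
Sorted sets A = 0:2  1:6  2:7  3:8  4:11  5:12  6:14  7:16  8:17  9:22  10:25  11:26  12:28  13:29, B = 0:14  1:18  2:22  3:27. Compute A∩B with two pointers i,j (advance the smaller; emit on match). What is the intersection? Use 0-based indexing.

intersection = [14, 22]

i=0 j=0: 2<14, i++
i=1 j=0: 6<14, i++
i=2 j=0: 7<14, i++
i=3 j=0: 8<14, i++
i=4 j=0: 11<14, i++
i=5 j=0: 12<14, i++
i=6 j=0: 14==14 emit, i++,j++
i=7 j=1: 16<18, i++
i=8 j=1: 17<18, i++
i=9 j=1: 22>18, j++
i=9 j=2: 22==22 emit, i++,j++
i=10 j=3: 25<27, i++
i=11 j=3: 26<27, i++
i=12 j=3: 28>27, j++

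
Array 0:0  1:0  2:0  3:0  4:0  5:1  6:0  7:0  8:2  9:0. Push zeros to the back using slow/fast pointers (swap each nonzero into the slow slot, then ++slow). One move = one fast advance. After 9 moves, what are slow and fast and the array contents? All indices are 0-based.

(s=0,f=0) a[fast]=0 → fast++
(s=0,f=1) a[fast]=0 → fast++
(s=0,f=2) a[fast]=0 → fast++
(s=0,f=3) a[fast]=0 → fast++
(s=0,f=4) a[fast]=0 → fast++
(s=0,f=5) a[fast]=1≠0 swap→a[0]=1 → slow++,fast++
(s=1,f=6) a[fast]=0 → fast++
(s=1,f=7) a[fast]=0 → fast++
(s=1,f=8) a[fast]=2≠0 swap→a[1]=2 → slow++,fast++

slow=2, fast=9, a=[1, 2, 0, 0, 0, 0, 0, 0, 0, 0]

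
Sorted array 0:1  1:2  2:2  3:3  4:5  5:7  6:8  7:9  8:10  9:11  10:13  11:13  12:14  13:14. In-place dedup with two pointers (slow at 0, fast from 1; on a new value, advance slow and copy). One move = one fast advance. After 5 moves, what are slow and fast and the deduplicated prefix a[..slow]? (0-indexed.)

slow=4, fast=6, prefix=[1, 2, 3, 5, 7]

(s=0,f=1) a[fast]=2≠a[slow]=1 write a[1]=2 → slow++,fast++
(s=1,f=2) a[fast]=2=a[slow] dup → fast++
(s=1,f=3) a[fast]=3≠a[slow]=2 write a[2]=3 → slow++,fast++
(s=2,f=4) a[fast]=5≠a[slow]=3 write a[3]=5 → slow++,fast++
(s=3,f=5) a[fast]=7≠a[slow]=5 write a[4]=7 → slow++,fast++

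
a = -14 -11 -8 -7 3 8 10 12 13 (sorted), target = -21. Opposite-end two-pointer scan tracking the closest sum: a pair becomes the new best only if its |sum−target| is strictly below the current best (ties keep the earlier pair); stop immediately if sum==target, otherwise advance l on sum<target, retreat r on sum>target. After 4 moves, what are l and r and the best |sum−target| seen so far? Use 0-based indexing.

[0,8] -14+13=-1 d=20 * → r--
[0,7] -14+12=-2 d=19 * → r--
[0,6] -14+10=-4 d=17 * → r--
[0,5] -14+8=-6 d=15 * → r--

l=0, r=4, best |Δ|=15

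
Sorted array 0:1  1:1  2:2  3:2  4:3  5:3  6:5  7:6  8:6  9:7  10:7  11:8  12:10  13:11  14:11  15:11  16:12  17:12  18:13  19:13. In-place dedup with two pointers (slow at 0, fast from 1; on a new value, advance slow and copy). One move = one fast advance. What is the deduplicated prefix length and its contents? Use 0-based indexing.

slow=0 fast=1: a[fast]=1=a[slow] dup, fast++
slow=0 fast=2: a[fast]=2≠a[slow]=1 write a[1]=2, slow++,fast++
slow=1 fast=3: a[fast]=2=a[slow] dup, fast++
slow=1 fast=4: a[fast]=3≠a[slow]=2 write a[2]=3, slow++,fast++
slow=2 fast=5: a[fast]=3=a[slow] dup, fast++
slow=2 fast=6: a[fast]=5≠a[slow]=3 write a[3]=5, slow++,fast++
slow=3 fast=7: a[fast]=6≠a[slow]=5 write a[4]=6, slow++,fast++
slow=4 fast=8: a[fast]=6=a[slow] dup, fast++
slow=4 fast=9: a[fast]=7≠a[slow]=6 write a[5]=7, slow++,fast++
slow=5 fast=10: a[fast]=7=a[slow] dup, fast++
slow=5 fast=11: a[fast]=8≠a[slow]=7 write a[6]=8, slow++,fast++
slow=6 fast=12: a[fast]=10≠a[slow]=8 write a[7]=10, slow++,fast++
slow=7 fast=13: a[fast]=11≠a[slow]=10 write a[8]=11, slow++,fast++
slow=8 fast=14: a[fast]=11=a[slow] dup, fast++
slow=8 fast=15: a[fast]=11=a[slow] dup, fast++
slow=8 fast=16: a[fast]=12≠a[slow]=11 write a[9]=12, slow++,fast++
slow=9 fast=17: a[fast]=12=a[slow] dup, fast++
slow=9 fast=18: a[fast]=13≠a[slow]=12 write a[10]=13, slow++,fast++
slow=10 fast=19: a[fast]=13=a[slow] dup, fast++

length 11; prefix = [1, 2, 3, 5, 6, 7, 8, 10, 11, 12, 13]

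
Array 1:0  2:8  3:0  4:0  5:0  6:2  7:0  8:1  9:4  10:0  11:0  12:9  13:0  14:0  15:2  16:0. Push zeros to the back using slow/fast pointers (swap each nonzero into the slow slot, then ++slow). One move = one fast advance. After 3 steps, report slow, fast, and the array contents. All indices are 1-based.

slow=2, fast=4, a=[8, 0, 0, 0, 0, 2, 0, 1, 4, 0, 0, 9, 0, 0, 2, 0]

(s=1,f=1) a[fast]=0 → fast++
(s=1,f=2) a[fast]=8≠0 swap→a[1]=8 → slow++,fast++
(s=2,f=3) a[fast]=0 → fast++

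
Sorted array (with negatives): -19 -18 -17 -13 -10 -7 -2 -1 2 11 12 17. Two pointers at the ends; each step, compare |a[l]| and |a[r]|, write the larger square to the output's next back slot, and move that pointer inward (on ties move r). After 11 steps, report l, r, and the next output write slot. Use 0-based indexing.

[0,11] |-19|>|17| out[11]=361 → l++
[1,11] |-18|>|17| out[10]=324 → l++
[2,11] |-17|<=|17| out[9]=289 → r--
[2,10] |-17|>|12| out[8]=289 → l++
[3,10] |-13|>|12| out[7]=169 → l++
[4,10] |-10|<=|12| out[6]=144 → r--
[4,9] |-10|<=|11| out[5]=121 → r--
[4,8] |-10|>|2| out[4]=100 → l++
[5,8] |-7|>|2| out[3]=49 → l++
[6,8] |-2|<=|2| out[2]=4 → r--
[6,7] |-2|>|-1| out[1]=4 → l++

l=7, r=7, next write slot=0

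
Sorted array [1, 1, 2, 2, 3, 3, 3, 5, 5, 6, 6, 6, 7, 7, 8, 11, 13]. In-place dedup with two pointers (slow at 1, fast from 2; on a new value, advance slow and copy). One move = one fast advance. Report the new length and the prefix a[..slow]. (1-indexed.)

length 9; prefix = [1, 2, 3, 5, 6, 7, 8, 11, 13]

(s=1,f=2) a[fast]=1=a[slow] dup → fast++
(s=1,f=3) a[fast]=2≠a[slow]=1 write a[2]=2 → slow++,fast++
(s=2,f=4) a[fast]=2=a[slow] dup → fast++
(s=2,f=5) a[fast]=3≠a[slow]=2 write a[3]=3 → slow++,fast++
(s=3,f=6) a[fast]=3=a[slow] dup → fast++
(s=3,f=7) a[fast]=3=a[slow] dup → fast++
(s=3,f=8) a[fast]=5≠a[slow]=3 write a[4]=5 → slow++,fast++
(s=4,f=9) a[fast]=5=a[slow] dup → fast++
(s=4,f=10) a[fast]=6≠a[slow]=5 write a[5]=6 → slow++,fast++
(s=5,f=11) a[fast]=6=a[slow] dup → fast++
(s=5,f=12) a[fast]=6=a[slow] dup → fast++
(s=5,f=13) a[fast]=7≠a[slow]=6 write a[6]=7 → slow++,fast++
(s=6,f=14) a[fast]=7=a[slow] dup → fast++
(s=6,f=15) a[fast]=8≠a[slow]=7 write a[7]=8 → slow++,fast++
(s=7,f=16) a[fast]=11≠a[slow]=8 write a[8]=11 → slow++,fast++
(s=8,f=17) a[fast]=13≠a[slow]=11 write a[9]=13 → slow++,fast++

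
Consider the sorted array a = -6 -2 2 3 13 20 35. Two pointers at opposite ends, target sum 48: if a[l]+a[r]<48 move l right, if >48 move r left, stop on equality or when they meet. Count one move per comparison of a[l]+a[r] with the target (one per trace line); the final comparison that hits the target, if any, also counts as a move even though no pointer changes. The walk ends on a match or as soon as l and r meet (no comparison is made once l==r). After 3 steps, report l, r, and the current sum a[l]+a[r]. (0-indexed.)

l=3, r=6, sum=38

l=0 r=6: -6+35=29 <48, l++
l=1 r=6: -2+35=33 <48, l++
l=2 r=6: 2+35=37 <48, l++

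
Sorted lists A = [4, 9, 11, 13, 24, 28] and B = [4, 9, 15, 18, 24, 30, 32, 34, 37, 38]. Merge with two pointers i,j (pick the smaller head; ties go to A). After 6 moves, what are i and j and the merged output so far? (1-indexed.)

i=1 j=1: A[i]=4<=B[j]=4 take 4, i++
i=2 j=1: A[i]=9>B[j]=4 take 4, j++
i=2 j=2: A[i]=9<=B[j]=9 take 9, i++
i=3 j=2: A[i]=11>B[j]=9 take 9, j++
i=3 j=3: A[i]=11<=B[j]=15 take 11, i++
i=4 j=3: A[i]=13<=B[j]=15 take 13, i++

i=5, j=3, merged so far=[4, 4, 9, 9, 11, 13]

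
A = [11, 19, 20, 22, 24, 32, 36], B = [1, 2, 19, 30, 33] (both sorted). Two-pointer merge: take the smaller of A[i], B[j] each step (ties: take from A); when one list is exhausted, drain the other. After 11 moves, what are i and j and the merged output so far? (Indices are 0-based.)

[i=0,j=0] A[i]=11>B[j]=1 take 1 → j++
[i=0,j=1] A[i]=11>B[j]=2 take 2 → j++
[i=0,j=2] A[i]=11<=B[j]=19 take 11 → i++
[i=1,j=2] A[i]=19<=B[j]=19 take 19 → i++
[i=2,j=2] A[i]=20>B[j]=19 take 19 → j++
[i=2,j=3] A[i]=20<=B[j]=30 take 20 → i++
[i=3,j=3] A[i]=22<=B[j]=30 take 22 → i++
[i=4,j=3] A[i]=24<=B[j]=30 take 24 → i++
[i=5,j=3] A[i]=32>B[j]=30 take 30 → j++
[i=5,j=4] A[i]=32<=B[j]=33 take 32 → i++
[i=6,j=4] A[i]=36>B[j]=33 take 33 → j++

i=6, j=5, merged so far=[1, 2, 11, 19, 19, 20, 22, 24, 30, 32, 33]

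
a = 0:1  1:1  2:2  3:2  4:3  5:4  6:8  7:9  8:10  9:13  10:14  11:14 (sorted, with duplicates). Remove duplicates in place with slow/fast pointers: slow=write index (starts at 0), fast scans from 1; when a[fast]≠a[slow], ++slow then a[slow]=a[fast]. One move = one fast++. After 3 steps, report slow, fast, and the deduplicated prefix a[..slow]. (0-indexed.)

slow=1, fast=4, prefix=[1, 2]

(s=0,f=1) a[fast]=1=a[slow] dup → fast++
(s=0,f=2) a[fast]=2≠a[slow]=1 write a[1]=2 → slow++,fast++
(s=1,f=3) a[fast]=2=a[slow] dup → fast++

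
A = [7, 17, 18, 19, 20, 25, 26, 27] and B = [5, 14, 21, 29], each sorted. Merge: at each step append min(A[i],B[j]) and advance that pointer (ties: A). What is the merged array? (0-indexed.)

[5, 7, 14, 17, 18, 19, 20, 21, 25, 26, 27, 29]

[i=0,j=0] A[i]=7>B[j]=5 take 5 → j++
[i=0,j=1] A[i]=7<=B[j]=14 take 7 → i++
[i=1,j=1] A[i]=17>B[j]=14 take 14 → j++
[i=1,j=2] A[i]=17<=B[j]=21 take 17 → i++
[i=2,j=2] A[i]=18<=B[j]=21 take 18 → i++
[i=3,j=2] A[i]=19<=B[j]=21 take 19 → i++
[i=4,j=2] A[i]=20<=B[j]=21 take 20 → i++
[i=5,j=2] A[i]=25>B[j]=21 take 21 → j++
[i=5,j=3] A[i]=25<=B[j]=29 take 25 → i++
[i=6,j=3] A[i]=26<=B[j]=29 take 26 → i++
[i=7,j=3] A[i]=27<=B[j]=29 take 27 → i++
[i=8,j=3] A done, take B[j]=29 → j++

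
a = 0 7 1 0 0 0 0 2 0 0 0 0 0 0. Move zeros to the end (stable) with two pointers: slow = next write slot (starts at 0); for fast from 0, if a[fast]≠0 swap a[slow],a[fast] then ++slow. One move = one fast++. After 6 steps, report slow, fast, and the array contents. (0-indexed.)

slow=2, fast=6, a=[7, 1, 0, 0, 0, 0, 0, 2, 0, 0, 0, 0, 0, 0]

slow=0 fast=0: a[fast]=0, fast++
slow=0 fast=1: a[fast]=7≠0 swap→a[0]=7, slow++,fast++
slow=1 fast=2: a[fast]=1≠0 swap→a[1]=1, slow++,fast++
slow=2 fast=3: a[fast]=0, fast++
slow=2 fast=4: a[fast]=0, fast++
slow=2 fast=5: a[fast]=0, fast++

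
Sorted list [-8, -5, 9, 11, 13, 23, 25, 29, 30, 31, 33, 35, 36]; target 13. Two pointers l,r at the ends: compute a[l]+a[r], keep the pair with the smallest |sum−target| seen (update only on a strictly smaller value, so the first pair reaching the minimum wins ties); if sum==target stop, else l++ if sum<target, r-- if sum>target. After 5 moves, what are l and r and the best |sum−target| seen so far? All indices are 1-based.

l=1 r=13: -8+36=28 d=15 *, r--
l=1 r=12: -8+35=27 d=14 *, r--
l=1 r=11: -8+33=25 d=12 *, r--
l=1 r=10: -8+31=23 d=10 *, r--
l=1 r=9: -8+30=22 d=9 *, r--

l=1, r=8, best |Δ|=9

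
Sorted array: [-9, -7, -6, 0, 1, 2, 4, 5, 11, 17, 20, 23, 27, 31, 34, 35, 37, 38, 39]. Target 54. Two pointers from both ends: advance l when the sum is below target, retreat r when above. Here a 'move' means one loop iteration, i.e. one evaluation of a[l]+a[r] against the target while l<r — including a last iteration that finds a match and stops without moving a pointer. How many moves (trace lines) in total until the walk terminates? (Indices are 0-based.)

12 moves

[0,18] -9+39=30 <54 → l++
[1,18] -7+39=32 <54 → l++
[2,18] -6+39=33 <54 → l++
[3,18] 0+39=39 <54 → l++
[4,18] 1+39=40 <54 → l++
[5,18] 2+39=41 <54 → l++
[6,18] 4+39=43 <54 → l++
[7,18] 5+39=44 <54 → l++
[8,18] 11+39=50 <54 → l++
[9,18] 17+39=56 >54 → r--
[9,17] 17+38=55 >54 → r--
[9,16] 17+37=54 → found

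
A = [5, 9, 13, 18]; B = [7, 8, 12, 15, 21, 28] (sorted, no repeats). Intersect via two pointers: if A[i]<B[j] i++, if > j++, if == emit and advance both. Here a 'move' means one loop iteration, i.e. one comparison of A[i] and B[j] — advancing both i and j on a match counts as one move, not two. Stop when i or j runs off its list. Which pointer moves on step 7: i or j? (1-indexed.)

[i=1,j=1] 5<7 → i++
[i=2,j=1] 9>7 → j++
[i=2,j=2] 9>8 → j++
[i=2,j=3] 9<12 → i++
[i=3,j=3] 13>12 → j++
[i=3,j=4] 13<15 → i++
[i=4,j=4] 18>15 → j++

j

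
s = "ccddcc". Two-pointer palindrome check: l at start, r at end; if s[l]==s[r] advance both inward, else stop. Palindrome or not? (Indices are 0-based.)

[0,5] 'c'=='c' → l++,r--
[1,4] 'c'=='c' → l++,r--
[2,3] 'd'=='d' → l++,r--

palindrome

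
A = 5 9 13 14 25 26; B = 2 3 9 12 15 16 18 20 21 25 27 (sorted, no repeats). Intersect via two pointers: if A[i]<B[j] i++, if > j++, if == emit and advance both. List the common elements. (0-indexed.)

intersection = [9, 25]

[i=0,j=0] 5>2 → j++
[i=0,j=1] 5>3 → j++
[i=0,j=2] 5<9 → i++
[i=1,j=2] 9==9 emit → i++,j++
[i=2,j=3] 13>12 → j++
[i=2,j=4] 13<15 → i++
[i=3,j=4] 14<15 → i++
[i=4,j=4] 25>15 → j++
[i=4,j=5] 25>16 → j++
[i=4,j=6] 25>18 → j++
[i=4,j=7] 25>20 → j++
[i=4,j=8] 25>21 → j++
[i=4,j=9] 25==25 emit → i++,j++
[i=5,j=10] 26<27 → i++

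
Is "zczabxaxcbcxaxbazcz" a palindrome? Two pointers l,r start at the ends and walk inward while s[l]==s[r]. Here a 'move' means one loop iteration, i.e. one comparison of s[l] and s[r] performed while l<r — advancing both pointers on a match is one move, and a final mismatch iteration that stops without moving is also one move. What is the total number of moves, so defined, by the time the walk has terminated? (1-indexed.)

9 moves

[1,19] 'z'=='z' → l++,r--
[2,18] 'c'=='c' → l++,r--
[3,17] 'z'=='z' → l++,r--
[4,16] 'a'=='a' → l++,r--
[5,15] 'b'=='b' → l++,r--
[6,14] 'x'=='x' → l++,r--
[7,13] 'a'=='a' → l++,r--
[8,12] 'x'=='x' → l++,r--
[9,11] 'c'=='c' → l++,r--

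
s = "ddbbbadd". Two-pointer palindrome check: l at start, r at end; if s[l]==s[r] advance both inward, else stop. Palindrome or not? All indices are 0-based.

l=0 r=7: 'd'=='d', l++,r--
l=1 r=6: 'd'=='d', l++,r--
l=2 r=5: 'b'!='a', stop

not a palindrome (mismatch at 2,5)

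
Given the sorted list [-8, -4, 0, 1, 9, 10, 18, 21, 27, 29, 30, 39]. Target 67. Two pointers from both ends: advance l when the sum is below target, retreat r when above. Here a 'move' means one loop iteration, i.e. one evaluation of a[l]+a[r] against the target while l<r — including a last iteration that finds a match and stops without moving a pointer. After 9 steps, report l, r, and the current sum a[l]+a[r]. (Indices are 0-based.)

[0,11] -8+39=31 <67 → l++
[1,11] -4+39=35 <67 → l++
[2,11] 0+39=39 <67 → l++
[3,11] 1+39=40 <67 → l++
[4,11] 9+39=48 <67 → l++
[5,11] 10+39=49 <67 → l++
[6,11] 18+39=57 <67 → l++
[7,11] 21+39=60 <67 → l++
[8,11] 27+39=66 <67 → l++

l=9, r=11, sum=68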